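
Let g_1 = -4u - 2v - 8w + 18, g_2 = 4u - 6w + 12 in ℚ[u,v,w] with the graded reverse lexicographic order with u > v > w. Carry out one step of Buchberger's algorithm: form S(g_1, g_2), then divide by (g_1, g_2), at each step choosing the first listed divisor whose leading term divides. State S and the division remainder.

S(g_1, g_2) = ½v + 7/2w - 15/2; remainder on division = ½v + 7/2w - 15/2.

lcm(LM(g_1), LM(g_2)) = u.
S = (lcm/LT(g_1))·g_1 − (lcm/LT(g_2))·g_2 = ½v + 7/2w - 15/2.
Reduce S modulo (g_1, g_2) in that order:
  leading term v: no divisor's leading term divides it; move ½v to the remainder.
  leading term w: no divisor's leading term divides it; move 7/2w to the remainder.
  leading term 1: no divisor's leading term divides it; move -15/2 to the remainder.
The remainder ½v + 7/2w - 15/2 is nonzero, so it would be added as the next basis element.
This is the inner loop of Buchberger's algorithm — each nonzero remainder becomes a new basis element.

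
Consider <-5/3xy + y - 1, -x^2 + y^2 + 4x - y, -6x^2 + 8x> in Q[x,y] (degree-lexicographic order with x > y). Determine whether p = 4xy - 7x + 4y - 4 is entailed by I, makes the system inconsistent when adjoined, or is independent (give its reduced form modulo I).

4xy - 7x + 4y - 4 lies in I (it reduces to 0).

First compute the reduced Gröbner basis of I by Buchberger's algorithm.
f_1 = -5/3xy + y - 1, LT = xy.
f_2 = -x^2 + y^2 + 4x - y, LT = x^2.
f_3 = -6x^2 + 8x, LT = x^2.

S(f_1,f_2): lcm = x^2y. S = y^3 + 17/5xy - y^2 + 3/5x.
  leading term y^3: no divisor's leading term divides it; move y^3 to the remainder.
  leading term xy: subtract (-51/25)·f_1 from 17/5xy - y^2 + 3/5x → -y^2 + 3/5x + 51/25y - 51/25
  leading term y^2: no divisor's leading term divides it; move -y^2 to the remainder.
  leading term x: no divisor's leading term divides it; move 3/5x to the remainder.
  leading term y: no divisor's leading term divides it; move 51/25y to the remainder.
  leading term 1: no divisor's leading term divides it; move -51/25 to the remainder.
  remainder y^3 - y^2 + 3/5x + 51/25y - 51/25 ≠ 0; add h_4 = y^3 - y^2 + 3/5x + 51/25y - 51/25 to the basis.

S(f_1,f_3): lcm = x^2y. S = 11/15xy + 3/5x.
  leading term xy: subtract (-11/25)·f_1 from 11/15xy + 3/5x → 3/5x + 11/25y - 11/25
  leading term x: no divisor's leading term divides it; move 3/5x to the remainder.
  leading term y: no divisor's leading term divides it; move 11/25y to the remainder.
  leading term 1: no divisor's leading term divides it; move -11/25 to the remainder.
  remainder 3/5x + 11/25y - 11/25 ≠ 0; add h_5 = 3/5x + 11/25y - 11/25 to the basis.

S(f_2,f_3): lcm = x^2. S = -y^2 - 8/3x + y.
  leading term y^2: no divisor's leading term divides it; move -y^2 to the remainder.
  leading term x: subtract (-40/9)·h_5 from -8/3x + y → 133/45y - 88/45
  leading term y: no divisor's leading term divides it; move 133/45y to the remainder.
  leading term 1: no divisor's leading term divides it; move -88/45 to the remainder.
  remainder -y^2 + 133/45y - 88/45 ≠ 0; add h_6 = -y^2 + 133/45y - 88/45 to the basis.

S(f_1,h_5): lcm = xy. S = -11/15y^2 + 2/15y + 3/5.
  leading term y^2: subtract (11/15)·h_6 from -11/15y^2 + 2/15y + 3/5 → -1373/675y + 1373/675
  leading term y: no divisor's leading term divides it; move -1373/675y to the remainder.
  leading term 1: no divisor's leading term divides it; move 1373/675 to the remainder.
  remainder -1373/675y + 1373/675 ≠ 0; add h_7 = -1373/675y + 1373/675 to the basis.

The other S-polynomials (S(f_1,h_4), S(f_2,h_4), S(f_3,h_4), S(f_2,h_5), S(f_3,h_5), S(h_4,h_5), S(f_1,h_6), S(f_2,h_6), S(f_3,h_6), S(h_4,h_6), S(h_5,h_6), S(f_1,h_7), S(f_2,h_7), S(f_3,h_7), S(h_4,h_7), S(h_5,h_7), S(h_6,h_7)) all reduce to 0 modulo the current basis, so we have a Gröbner basis.
Inter-reduce: drop elements whose leading term is divisible by another's, tail-reduce, and make monic.
Reduced Gröbner basis: {x, y - 1}.
Label its elements g_1 = x, g_2 = y - 1.

Reduce p = 4xy - 7x + 4y - 4 modulo G:
  leading term xy: subtract (4y)·g_1 from 4xy - 7x + 4y - 4 → -7x + 4y - 4
  leading term x: subtract (-7)·g_1 from -7x + 4y - 4 → 4y - 4
  leading term y: subtract (4)·g_2 from 4y - 4 → 0
  normal form = 0.
Since the normal form is 0, p ∈ I.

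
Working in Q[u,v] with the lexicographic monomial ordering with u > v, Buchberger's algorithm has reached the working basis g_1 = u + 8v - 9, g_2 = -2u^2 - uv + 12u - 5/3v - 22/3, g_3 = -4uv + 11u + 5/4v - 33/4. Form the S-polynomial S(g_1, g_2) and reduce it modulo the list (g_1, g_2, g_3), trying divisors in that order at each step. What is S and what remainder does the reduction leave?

lcm(LM(g_1), LM(g_2)) = u^2.
S = (lcm/LT(g_1))·g_1 − (lcm/LT(g_2))·g_2 = 15/2uv - 3u - 5/6v - 11/3.
Reduce S modulo (g_1, g_2, g_3) in that order:
  leading term uv: subtract (15/2v)·g_1 from 15/2uv - 3u - 5/6v - 11/3 → -3u - 60v^2 + 200/3v - 11/3
  leading term u: subtract (-3)·g_1 from -3u - 60v^2 + 200/3v - 11/3 → -60v^2 + 272/3v - 92/3
  leading term v^2: no divisor's leading term divides it; move -60v^2 to the remainder.
  leading term v: no divisor's leading term divides it; move 272/3v to the remainder.
  leading term 1: no divisor's leading term divides it; move -92/3 to the remainder.
The remainder -60v^2 + 272/3v - 92/3 is nonzero, so it would be added as the next basis element.

S(g_1, g_2) = 15/2uv - 3u - 5/6v - 11/3; remainder on division = -60v^2 + 272/3v - 92/3.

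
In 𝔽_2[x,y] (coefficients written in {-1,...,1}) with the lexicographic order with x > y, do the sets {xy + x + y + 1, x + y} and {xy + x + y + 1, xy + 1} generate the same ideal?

Since reduced Gröbner bases are canonical representatives of ideals under a given ordering, it suffices to compute and compare them.
Buchberger on the first generating set:
f_1 = xy + x + y + 1, LT = xy.
f_2 = x + y, LT = x.

S(f_1,f_2): lcm = xy. S = x + y² + y + 1.
  reduce S modulo (f_1, f_2):
  remainder y² + 1 ≠ 0; add g_3 = y² + 1 to the basis.

The other S-polynomials (S(f_1,g_3), S(f_2,g_3)) all reduce to 0 modulo the current basis, so we have a Gröbner basis.
Inter-reduce: drop elements whose leading term is divisible by another's, tail-reduce, and make monic.
Reduced Gröbner basis: {x + y, y² + 1}.

Buchberger on the second generating set:
h_1 = xy + x + y + 1, LT = xy.
h_2 = xy + 1, LT = xy.

S(h_1,h_2): lcm = xy. S = x + y.
  reduce S modulo (h_1, h_2):
  remainder x + y ≠ 0; add k_3 = x + y to the basis.

S(h_1,k_3): lcm = xy. S = x + y² + y + 1.
  reduce S modulo (h_1, h_2, k_3):
  remainder y² + 1 ≠ 0; add k_4 = y² + 1 to the basis.

The other S-polynomials (S(h_2,k_3), S(h_1,k_4), S(h_2,k_4), S(k_3,k_4)) all reduce to 0 modulo the current basis, so we have a Gröbner basis.
Inter-reduce: drop elements whose leading term is divisible by another's, tail-reduce, and make monic.
Reduced Gröbner basis: {x + y, y² + 1}.

These coincide, so the ideals are equal.
The same test decides containment: I ⊆ J iff every generator of I reduces to 0 modulo a Gröbner basis of J.

Yes, the ideals are equal.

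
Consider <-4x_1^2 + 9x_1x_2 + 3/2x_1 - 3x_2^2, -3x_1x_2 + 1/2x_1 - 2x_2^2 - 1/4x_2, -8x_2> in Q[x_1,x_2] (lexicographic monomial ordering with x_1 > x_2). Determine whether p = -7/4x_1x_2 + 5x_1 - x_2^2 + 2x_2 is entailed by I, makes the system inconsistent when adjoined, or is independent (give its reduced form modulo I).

-7/4x_1x_2 + 5x_1 - x_2^2 + 2x_2 lies in I (it reduces to 0).

First compute the reduced Gröbner basis of I by Buchberger's algorithm.
f_1 = -4x_1^2 + 9x_1x_2 + 3/2x_1 - 3x_2^2, LT = x_1^2.
f_2 = -3x_1x_2 + 1/2x_1 - 2x_2^2 - 1/4x_2, LT = x_1x_2.
f_3 = -8x_2, LT = x_2.

S(f_1,f_2): lcm = x_1^2x_2. S = 1/6x_1^2 - 35/12x_1x_2^2 - 11/24x_1x_2 + 3/4x_2^3.
  reduce S modulo (f_1, f_2, f_3):
  remainder -7/216x_1 ≠ 0; add h_4 = -7/216x_1 to the basis.

The other S-polynomials (S(f_1,f_3), S(f_2,f_3), S(f_1,h_4), S(f_2,h_4), S(f_3,h_4)) all reduce to 0 modulo the current basis, so we have a Gröbner basis.
Inter-reduce: drop elements whose leading term is divisible by another's, tail-reduce, and make monic.
Reduced Gröbner basis: {x_1, x_2}.
Label its elements g_1 = x_1, g_2 = x_2.

Reduce p = -7/4x_1x_2 + 5x_1 - x_2^2 + 2x_2 modulo G:
  leading term x_1x_2: subtract (-7/4x_2)·g_1 from -7/4x_1x_2 + 5x_1 - x_2^2 + 2x_2 → 5x_1 - x_2^2 + 2x_2
  leading term x_1: subtract (5)·g_1 from 5x_1 - x_2^2 + 2x_2 → -x_2^2 + 2x_2
  leading term x_2^2: subtract (-x_2)·g_2 from -x_2^2 + 2x_2 → 2x_2
  leading term x_2: subtract (2)·g_2 from 2x_2 → 0
  normal form = 0.
Since the normal form is 0, p ∈ I.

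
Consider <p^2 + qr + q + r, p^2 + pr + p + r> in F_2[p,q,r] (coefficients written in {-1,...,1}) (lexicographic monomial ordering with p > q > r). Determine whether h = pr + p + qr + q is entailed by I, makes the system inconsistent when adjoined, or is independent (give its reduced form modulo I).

pr + p + qr + q lies in I (it reduces to 0).

First compute the reduced Gröbner basis of I by Buchberger's algorithm.
f_1 = p^2 + qr + q + r, LT = p^2.
f_2 = p^2 + pr + p + r, LT = p^2.

S(f_1,f_2): lcm = p^2. S = pr + p + qr + q.
  leading term pr: no divisor's leading term divides it; move pr to the remainder.
  leading term p: no divisor's leading term divides it; move p to the remainder.
  leading term qr: no divisor's leading term divides it; move qr to the remainder.
  leading term q: no divisor's leading term divides it; move q to the remainder.
  remainder pr + p + qr + q ≠ 0; add k_3 = pr + p + qr + q to the basis.

S(f_1,k_3): lcm = p^2r. S = p^2 + pqr + pq + qr^2 + qr + r^2.
  leading term p^2: subtract (1)·f_1 from p^2 + pqr + pq + qr^2 + qr + r^2 → pqr + pq + qr^2 + q + r^2 + r
  leading term pqr: subtract (q)·k_3 from pqr + pq + qr^2 + q + r^2 + r → q^2r + q^2 + qr^2 + q + r^2 + r
  leading term q^2r: no divisor's leading term divides it; move q^2r to the remainder.
  leading term q^2: no divisor's leading term divides it; move q^2 to the remainder.
  leading term qr^2: no divisor's leading term divides it; move qr^2 to the remainder.
  leading term q: no divisor's leading term divides it; move q to the remainder.
  leading term r^2: no divisor's leading term divides it; move r^2 to the remainder.
  leading term r: no divisor's leading term divides it; move r to the remainder.
  remainder q^2r + q^2 + qr^2 + q + r^2 + r ≠ 0; add k_4 = q^2r + q^2 + qr^2 + q + r^2 + r to the basis.

The other S-polynomials (S(f_2,k_3), S(f_1,k_4), S(f_2,k_4), S(k_3,k_4)) all reduce to 0 modulo the current basis, so we have a Gröbner basis.
Inter-reduce: drop elements whose leading term is divisible by another's, tail-reduce, and make monic.
Reduced Gröbner basis: {p^2 + qr + q + r, pr + p + qr + q, q^2r + q^2 + qr^2 + q + r^2 + r}.
Label its elements g_1 = p^2 + qr + q + r, g_2 = pr + p + qr + q, g_3 = q^2r + q^2 + qr^2 + q + r^2 + r.

Reduce h = pr + p + qr + q modulo G:
  leading term pr: subtract (1)·g_2 from pr + p + qr + q → 0
  normal form = 0.
Since the normal form is 0, h ∈ I.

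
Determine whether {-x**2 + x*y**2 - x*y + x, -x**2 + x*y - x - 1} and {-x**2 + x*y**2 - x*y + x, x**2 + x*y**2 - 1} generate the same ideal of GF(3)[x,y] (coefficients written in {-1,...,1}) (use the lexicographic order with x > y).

Two ideals are equal iff their reduced Gröbner bases coincide (the reduced basis is unique for a fixed ordering).
Buchberger on the first generating set:
f_1 = -x**2 + x*y**2 - x*y + x, LT = x**2.
f_2 = -x**2 + x*y - x - 1, LT = x**2.

S(f_1,f_2): lcm = x**2. S = -x*y**2 - x*y + x - 1.
  reduce S modulo (f_1, f_2):
  remainder -x*y**2 - x*y + x - 1 ≠ 0; add g_3 = -x*y**2 - x*y + x - 1 to the basis.

S(f_1,g_3): lcm = x**2*y**2. S = -x**2*y + x**2 - x*y**4 + x*y**3 - x*y**2 - x.
  reduce S modulo (f_1, f_2, g_3):
  remainder -x + y**2 - y + 1 ≠ 0; add g_4 = -x + y**2 - y + 1 to the basis.

S(g_3,g_4): lcm = x*y**2. S = x*y - x + y**4 - y**3 + y**2 + 1.
  reduce S modulo (f_1, f_2, g_3, g_4):
  remainder y**4 - y**2 - y ≠ 0; add g_5 = y**4 - y**2 - y to the basis.

The other S-polynomials (S(f_2,g_3), S(f_1,g_4), S(f_2,g_4), S(f_1,g_5), S(f_2,g_5), S(g_3,g_5), S(g_4,g_5)) all reduce to 0 modulo the current basis, so we have a Gröbner basis.
Inter-reduce: drop elements whose leading term is divisible by another's, tail-reduce, and make monic.
Reduced Gröbner basis: {x - y**2 + y - 1, y**4 - y**2 - y}.

Buchberger on the second generating set:
h_1 = -x**2 + x*y**2 - x*y + x, LT = x**2.
h_2 = x**2 + x*y**2 - 1, LT = x**2.

S(h_1,h_2): lcm = x**2. S = x*y**2 + x*y - x + 1.
  reduce S modulo (h_1, h_2):
  remainder x*y**2 + x*y - x + 1 ≠ 0; add k_3 = x*y**2 + x*y - x + 1 to the basis.

S(h_1,k_3): lcm = x**2*y**2. S = -x**2*y + x**2 - x*y**4 + x*y**3 - x*y**2 - x.
  reduce S modulo (h_1, h_2, k_3):
  remainder -x + y**2 - y + 1 ≠ 0; add k_4 = -x + y**2 - y + 1 to the basis.

S(k_3,k_4): lcm = x*y**2. S = x*y - x + y**4 - y**3 + y**2 + 1.
  reduce S modulo (h_1, h_2, k_3, k_4):
  remainder y**4 - y**2 - y ≠ 0; add k_5 = y**4 - y**2 - y to the basis.

The other S-polynomials (S(h_2,k_3), S(h_1,k_4), S(h_2,k_4), S(h_1,k_5), S(h_2,k_5), S(k_3,k_5), S(k_4,k_5)) all reduce to 0 modulo the current basis, so we have a Gröbner basis.
Inter-reduce: drop elements whose leading term is divisible by another's, tail-reduce, and make monic.
Reduced Gröbner basis: {x - y**2 + y - 1, y**4 - y**2 - y}.

These coincide, so the ideals are equal.
The same test decides containment: I ⊆ J iff every generator of I reduces to 0 modulo a Gröbner basis of J.

Yes, the ideals are equal.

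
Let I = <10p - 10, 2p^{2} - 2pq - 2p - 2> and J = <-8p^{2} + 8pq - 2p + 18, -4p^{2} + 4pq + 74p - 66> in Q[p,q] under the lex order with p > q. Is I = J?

Yes, the ideals are equal.

Equality of ideals is decidable: compute both reduced Gröbner bases (unique for the ordering) and check whether they agree.
Buchberger on the first generating set:
f_1 = 10p - 10, LT = p.
f_2 = 2p^{2} - 2pq - 2p - 2, LT = p^{2}.

S(f_1,f_2): lcm = p^{2}. S = pq + 1.
  leading term pq: subtract (\tfrac{1}{10}q)·f_1 from pq + 1 → q + 1
  leading term q: no divisor's leading term divides it; move q to the remainder.
  leading term 1: no divisor's leading term divides it; move 1 to the remainder.
  remainder q + 1 ≠ 0; add g_3 = q + 1 to the basis.

S(f_1,g_3): leading monomials are coprime, so the S-polynomial reduces to 0 (Buchberger's first criterion).
S(f_2,g_3): leading monomials are coprime, so the S-polynomial reduces to 0 (Buchberger's first criterion).
Every S-polynomial of the final basis reduces to 0, so we have a Gröbner basis.
Inter-reduce: drop elements whose leading term is divisible by another's, tail-reduce, and make monic.
Reduced Gröbner basis: {p - 1, q + 1}.

Buchberger on the second generating set:
h_1 = -8p^{2} + 8pq - 2p + 18, LT = p^{2}.
h_2 = -4p^{2} + 4pq + 74p - 66, LT = p^{2}.

S(h_1,h_2): lcm = p^{2}. S = \tfrac{75}{4}p - \tfrac{75}{4}.
  leading term p: no divisor's leading term divides it; move \tfrac{75}{4}p to the remainder.
  leading term 1: no divisor's leading term divides it; move -\tfrac{75}{4} to the remainder.
  remainder \tfrac{75}{4}p - \tfrac{75}{4} ≠ 0; add k_3 = \tfrac{75}{4}p - \tfrac{75}{4} to the basis.

S(h_1,k_3): lcm = p^{2}. S = -pq + \tfrac{5}{4}p - \tfrac{9}{4}.
  leading term pq: subtract (-\tfrac{4}{75}q)·k_3 from -pq + \tfrac{5}{4}p - \tfrac{9}{4} → \tfrac{5}{4}p - q - \tfrac{9}{4}
  leading term p: subtract (\tfrac{1}{15})·k_3 from \tfrac{5}{4}p - q - \tfrac{9}{4} → -q - 1
  leading term q: no divisor's leading term divides it; move -q to the remainder.
  leading term 1: no divisor's leading term divides it; move -1 to the remainder.
  remainder -q - 1 ≠ 0; add k_4 = -q - 1 to the basis.

S(h_2,k_3): lcm = p^{2}. S = -pq - \tfrac{35}{2}p + \tfrac{33}{2}.
  leading term pq: subtract (-\tfrac{4}{75}q)·k_3 from -pq - \tfrac{35}{2}p + \tfrac{33}{2} → -\tfrac{35}{2}p - q + \tfrac{33}{2}
  leading term p: subtract (-\tfrac{14}{15})·k_3 from -\tfrac{35}{2}p - q + \tfrac{33}{2} → -q - 1
  leading term q: subtract (1)·k_4 from -q - 1 → 0
  remainder 0.

S(h_1,k_4): leading monomials are coprime, so the S-polynomial reduces to 0 (Buchberger's first criterion).
S(h_2,k_4): leading monomials are coprime, so the S-polynomial reduces to 0 (Buchberger's first criterion).
S(k_3,k_4): leading monomials are coprime, so the S-polynomial reduces to 0 (Buchberger's first criterion).
Every S-polynomial of the final basis reduces to 0, so we have a Gröbner basis.
Inter-reduce: drop elements whose leading term is divisible by another's, tail-reduce, and make monic.
Reduced Gröbner basis: {p - 1, q + 1}.

The two bases agree; hence the ideals are identical.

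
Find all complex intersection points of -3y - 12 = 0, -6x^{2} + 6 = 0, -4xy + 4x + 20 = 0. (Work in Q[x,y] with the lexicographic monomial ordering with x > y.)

{(-1, -4)}

Compute a lex Gröbner basis by Buchberger's algorithm.
f_1 = -3y - 12, LT = y.
f_2 = -6x^{2} + 6, LT = x^{2}.
f_3 = -4xy + 4x + 20, LT = xy.

S(f_1,f_3): lcm = xy. S = 5x + 5.
  reduce S modulo (f_1, f_2, f_3):
  remainder 5x + 5 ≠ 0; add h_4 = 5x + 5 to the basis.

The other S-polynomials (S(f_1,f_2), S(f_2,f_3), S(f_1,h_4), S(f_2,h_4), S(f_3,h_4)) all reduce to 0 modulo the current basis, so we have a Gröbner basis.
Inter-reduce: drop elements whose leading term is divisible by another's, tail-reduce, and make monic.
Reduced Gröbner basis: {x + 1, y + 4}.

The lex basis is triangular: the last element involves only y. Solving y + 4 = 0 gives y ∈ {-4}; substituting each value into the earlier elements determines the remaining variables.
  y = -4: the earlier basis element becomes x + 1 = 0, giving x = -1 — point (-1, -4).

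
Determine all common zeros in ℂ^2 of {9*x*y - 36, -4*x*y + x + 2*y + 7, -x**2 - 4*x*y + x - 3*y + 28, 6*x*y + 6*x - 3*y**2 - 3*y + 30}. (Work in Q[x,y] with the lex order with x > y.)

Compute a lex Gröbner basis by Buchberger's algorithm.
f_1 = 9*x*y - 36, LT = x*y.
f_2 = -4*x*y + x + 2*y + 7, LT = x*y.
f_3 = -x**2 - 4*x*y + x - 3*y + 28, LT = x**2.
f_4 = 6*x*y + 6*x - 3*y**2 - 3*y + 30, LT = x*y.

S(f_1,f_2): lcm = x*y. S = 1/4*x + 1/2*y - 9/4.
  reduce S modulo (f_1, f_2, f_3, f_4):
  remainder 1/4*x + 1/2*y - 9/4 ≠ 0; add h_5 = 1/4*x + 1/2*y - 9/4 to the basis.

S(f_1,f_3): lcm = x**2*y. S = -4*x*y**2 + x*y - 4*x - 3*y**2 + 28*y.
  reduce S modulo (f_1, f_2, f_3, f_4, h_5):
  remainder -3*y**2 + 20*y - 32 ≠ 0; add h_6 = -3*y**2 + 20*y - 32 to the basis.

S(f_1,f_4): lcm = x*y. S = -x + 1/2*y**2 + 1/2*y - 9.
  reduce S modulo (f_1, f_2, f_3, f_4, h_5, h_6):
  remainder 35/6*y - 70/3 ≠ 0; add h_7 = 35/6*y - 70/3 to the basis.

The other S-polynomials (S(f_2,f_3), S(f_2,f_4), S(f_3,f_4), S(f_1,h_5), S(f_2,h_5), S(f_3,h_5), S(f_4,h_5), S(f_1,h_6), S(f_2,h_6), S(f_3,h_6), S(f_4,h_6), S(h_5,h_6), S(f_1,h_7), S(f_2,h_7), S(f_3,h_7), S(f_4,h_7), S(h_5,h_7), S(h_6,h_7)) all reduce to 0 modulo the current basis, so we have a Gröbner basis.
Inter-reduce: drop elements whose leading term is divisible by another's, tail-reduce, and make monic.
Reduced Gröbner basis: {x - 1, y - 4}.

The lex basis is triangular: the last element involves only y. Solving y - 4 = 0 gives y ∈ {4}; substituting each value into the earlier elements determines the remaining variables.
  y = 4: the earlier basis element becomes x - 1 = 0, giving x = 1 — point (1, 4).
Zero-dimensionality of the ideal guarantees finitely many solutions over ℂ.

{(1, 4)}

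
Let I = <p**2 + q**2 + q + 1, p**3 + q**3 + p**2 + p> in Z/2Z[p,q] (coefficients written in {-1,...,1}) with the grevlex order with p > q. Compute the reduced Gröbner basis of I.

f_1 = p**2 + q**2 + q + 1, LT = p**2.
f_2 = p**3 + q**3 + p**2 + p, LT = p**3.

S(f_1,f_2): lcm = p**3. S = p*q**2 + q**3 + p**2 + p*q.
  leading term p*q**2: no divisor's leading term divides it; move p*q**2 to the remainder.
  leading term q**3: no divisor's leading term divides it; move q**3 to the remainder.
  leading term p**2: subtract (1)·f_1 from p**2 + p*q → p*q + q**2 + q + 1
  leading term p*q: no divisor's leading term divides it; move p*q to the remainder.
  leading term q**2: no divisor's leading term divides it; move q**2 to the remainder.
  leading term q: no divisor's leading term divides it; move q to the remainder.
  leading term 1: no divisor's leading term divides it; move 1 to the remainder.
  remainder p*q**2 + q**3 + p*q + q**2 + q + 1 ≠ 0; add g_3 = p*q**2 + q**3 + p*q + q**2 + q + 1 to the basis.

S(f_1,g_3): lcm = p**2*q**2. S = p*q**3 + q**4 + p**2*q + p*q**2 + q**3 + p*q + q**2 + p.
  leading term p*q**3: subtract (q)·g_3 from p*q**3 + q**4 + p**2*q + p*q**2 + q**3 + p*q + q**2 + p → p**2*q + p*q + p + q
  leading term p**2*q: subtract (q)·f_1 from p**2*q + p*q + p + q → q**3 + p*q + q**2 + p
  leading term q**3: no divisor's leading term divides it; move q**3 to the remainder.
  leading term p*q: no divisor's leading term divides it; move p*q to the remainder.
  leading term q**2: no divisor's leading term divides it; move q**2 to the remainder.
  leading term p: no divisor's leading term divides it; move p to the remainder.
  remainder q**3 + p*q + q**2 + p ≠ 0; add g_4 = q**3 + p*q + q**2 + p to the basis.

The other S-polynomials (S(f_2,g_3), S(f_1,g_4), S(f_2,g_4), S(g_3,g_4)) all reduce to 0 modulo the current basis, so we have a Gröbner basis.
Inter-reduce: drop elements whose leading term is divisible by another's, tail-reduce, and make monic.

G = {p*q**2 + p + q + 1, q**3 + p*q + q**2 + p, p**2 + q**2 + q + 1}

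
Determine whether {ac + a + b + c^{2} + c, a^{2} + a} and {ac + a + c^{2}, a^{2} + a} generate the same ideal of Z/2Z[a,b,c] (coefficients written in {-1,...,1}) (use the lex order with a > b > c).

Since reduced Gröbner bases are canonical representatives of ideals under a given ordering, it suffices to compute and compare them.
Buchberger on the first generating set:
f_1 = ac + a + b + c^{2} + c, LT = ac.
f_2 = a^{2} + a, LT = a^{2}.

S(f_1,f_2): lcm = a^{2}c. S = a^{2} + ab + ac^{2}.
  leading term a^{2}: subtract (1)·f_2 from a^{2} + ab + ac^{2} → ab + ac^{2} + a
  leading term ab: no divisor's leading term divides it; move ab to the remainder.
  leading term ac^{2}: subtract (c)·f_1 from ac^{2} + a → ac + a + bc + c^{3} + c^{2}
  leading term ac: subtract (1)·f_1 from ac + a + bc + c^{3} + c^{2} → bc + b + c^{3} + c
  leading term bc: no divisor's leading term divides it; move bc to the remainder.
  leading term b: no divisor's leading term divides it; move b to the remainder.
  leading term c^{3}: no divisor's leading term divides it; move c^{3} to the remainder.
  leading term c: no divisor's leading term divides it; move c to the remainder.
  remainder ab + bc + b + c^{3} + c ≠ 0; add g_3 = ab + bc + b + c^{3} + c to the basis.

S(f_1,g_3): lcm = abc. S = ab + b^{2} + c^{4} + c^{2}.
  leading term ab: subtract (1)·g_3 from ab + b^{2} + c^{4} + c^{2} → b^{2} + bc + b + c^{4} + c^{3} + c^{2} + c
  leading term b^{2}: no divisor's leading term divides it; move b^{2} to the remainder.
  leading term bc: no divisor's leading term divides it; move bc to the remainder.
  leading term b: no divisor's leading term divides it; move b to the remainder.
  leading term c^{4}: no divisor's leading term divides it; move c^{4} to the remainder.
  leading term c^{3}: no divisor's leading term divides it; move c^{3} to the remainder.
  leading term c^{2}: no divisor's leading term divides it; move c^{2} to the remainder.
  leading term c: no divisor's leading term divides it; move c to the remainder.
  remainder b^{2} + bc + b + c^{4} + c^{3} + c^{2} + c ≠ 0; add g_4 = b^{2} + bc + b + c^{4} + c^{3} + c^{2} + c to the basis.

The other S-polynomials (S(f_2,g_3), S(f_1,g_4), S(f_2,g_4), S(g_3,g_4)) all reduce to 0 modulo the current basis, so we have a Gröbner basis.
Inter-reduce: drop elements whose leading term is divisible by another's, tail-reduce, and make monic.
Reduced Gröbner basis: {a^{2} + a, ab + bc + b + c^{3} + c, ac + a + b + c^{2} + c, b^{2} + bc + b + c^{4} + c^{3} + c^{2} + c}.

Buchberger on the second generating set:
h_1 = ac + a + c^{2}, LT = ac.
h_2 = a^{2} + a, LT = a^{2}.

S(h_1,h_2): lcm = a^{2}c. S = a^{2} + ac^{2} + ac.
  leading term a^{2}: subtract (1)·h_2 from a^{2} + ac^{2} + ac → ac^{2} + ac + a
  leading term ac^{2}: subtract (c)·h_1 from ac^{2} + ac + a → a + c^{3}
  leading term a: no divisor's leading term divides it; move a to the remainder.
  leading term c^{3}: no divisor's leading term divides it; move c^{3} to the remainder.
  remainder a + c^{3} ≠ 0; add k_3 = a + c^{3} to the basis.

S(h_1,k_3): lcm = ac. S = a + c^{4} + c^{2}.
  leading term a: subtract (1)·k_3 from a + c^{4} + c^{2} → c^{4} + c^{3} + c^{2}
  leading term c^{4}: no divisor's leading term divides it; move c^{4} to the remainder.
  leading term c^{3}: no divisor's leading term divides it; move c^{3} to the remainder.
  leading term c^{2}: no divisor's leading term divides it; move c^{2} to the remainder.
  remainder c^{4} + c^{3} + c^{2} ≠ 0; add k_4 = c^{4} + c^{3} + c^{2} to the basis.

The other S-polynomials (S(h_2,k_3), S(h_1,k_4), S(h_2,k_4), S(k_3,k_4)) all reduce to 0 modulo the current basis, so we have a Gröbner basis.
Inter-reduce: drop elements whose leading term is divisible by another's, tail-reduce, and make monic.
Reduced Gröbner basis: {a + c^{3}, c^{4} + c^{3} + c^{2}}.

The bases are distinct; the ideals are different.

No, the ideals differ.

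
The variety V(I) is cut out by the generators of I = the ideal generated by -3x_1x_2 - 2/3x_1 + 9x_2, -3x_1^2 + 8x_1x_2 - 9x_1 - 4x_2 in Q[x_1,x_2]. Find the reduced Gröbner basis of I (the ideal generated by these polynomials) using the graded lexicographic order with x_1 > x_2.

f_1 = -3x_1x_2 - 2/3x_1 + 9x_2, LT = x_1x_2.
f_2 = -3x_1^2 + 8x_1x_2 - 9x_1 - 4x_2, LT = x_1^2.

S(f_1,f_2): lcm = x_1^2x_2. S = 8/3x_1x_2^2 + 2/9x_1^2 - 6x_1x_2 - 4/3x_2^2.
  leading term x_1x_2^2: subtract (-8/9x_2)·f_1 from 8/3x_1x_2^2 + 2/9x_1^2 - 6x_1x_2 - 4/3x_2^2 → 2/9x_1^2 - 178/27x_1x_2 + 20/3x_2^2
  leading term x_1^2: subtract (-2/27)·f_2 from 2/9x_1^2 - 178/27x_1x_2 + 20/3x_2^2 → -6x_1x_2 + 20/3x_2^2 - 2/3x_1 - 8/27x_2
  leading term x_1x_2: subtract (2)·f_1 from -6x_1x_2 + 20/3x_2^2 - 2/3x_1 - 8/27x_2 → 20/3x_2^2 + 2/3x_1 - 494/27x_2
  leading term x_2^2: no divisor's leading term divides it; move 20/3x_2^2 to the remainder.
  leading term x_1: no divisor's leading term divides it; move 2/3x_1 to the remainder.
  leading term x_2: no divisor's leading term divides it; move -494/27x_2 to the remainder.
  remainder 20/3x_2^2 + 2/3x_1 - 494/27x_2 ≠ 0; add g_3 = 20/3x_2^2 + 2/3x_1 - 494/27x_2 to the basis.

S(f_1,g_3): lcm = x_1x_2^2. S = -1/10x_1^2 + 89/30x_1x_2 - 3x_2^2.
  leading term x_1^2: subtract (1/30)·f_2 from -1/10x_1^2 + 89/30x_1x_2 - 3x_2^2 → 27/10x_1x_2 - 3x_2^2 + 3/10x_1 + 2/15x_2
  leading term x_1x_2: subtract (-9/10)·f_1 from 27/10x_1x_2 - 3x_2^2 + 3/10x_1 + 2/15x_2 → -3x_2^2 - 3/10x_1 + 247/30x_2
  leading term x_2^2: subtract (-9/20)·g_3 from -3x_2^2 - 3/10x_1 + 247/30x_2 → 0
  remainder 0.

S(f_2,g_3): leading monomials are coprime, so the S-polynomial reduces to 0 (Buchberger's first criterion).
Every S-polynomial of the final basis reduces to 0, so we have a Gröbner basis.

G = {x_1^2 + 97/27x_1 - 20/3x_2, x_1x_2 + 2/9x_1 - 3x_2, x_2^2 + 1/10x_1 - 247/90x_2}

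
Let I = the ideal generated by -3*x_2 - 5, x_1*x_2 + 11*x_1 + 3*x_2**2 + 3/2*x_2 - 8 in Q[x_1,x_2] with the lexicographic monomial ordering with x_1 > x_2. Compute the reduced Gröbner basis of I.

This is the nonlinear analogue of row-reducing a linear system.

f_1 = -3*x_2 - 5, LT = x_2.
f_2 = x_1*x_2 + 11*x_1 + 3*x_2**2 + 3/2*x_2 - 8, LT = x_1*x_2.

S(f_1,f_2): lcm = x_1*x_2. S = -28/3*x_1 - 3*x_2**2 - 3/2*x_2 + 8.
  leading term x_1: no divisor's leading term divides it; move -28/3*x_1 to the remainder.
  leading term x_2**2: subtract (x_2)·f_1 from -3*x_2**2 - 3/2*x_2 + 8 → 7/2*x_2 + 8
  leading term x_2: subtract (-7/6)·f_1 from 7/2*x_2 + 8 → 13/6
  leading term 1: no divisor's leading term divides it; move 13/6 to the remainder.
  remainder -28/3*x_1 + 13/6 ≠ 0; add g_3 = -28/3*x_1 + 13/6 to the basis.

The other S-polynomials (S(f_1,g_3), S(f_2,g_3)) all reduce to 0 modulo the current basis, so we have a Gröbner basis.
Inter-reduce: drop elements whose leading term is divisible by another's, tail-reduce, and make monic.

G = {x_1 - 13/56, x_2 + 5/3}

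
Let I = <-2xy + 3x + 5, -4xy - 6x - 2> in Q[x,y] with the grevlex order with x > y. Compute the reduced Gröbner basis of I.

G = {x + 1, y + 1}

Buchberger's algorithm terminates because the ascending chain of leading-term ideals stabilizes.

f_1 = -2xy + 3x + 5, LT = xy.
f_2 = -4xy - 6x - 2, LT = xy.

S(f_1,f_2): lcm = xy. S = -3x - 3.
  reduce S modulo (f_1, f_2):
  remainder -3x - 3 ≠ 0; add g_3 = -3x - 3 to the basis.

S(f_1,g_3): lcm = xy. S = -3/2x - y - 5/2.
  reduce S modulo (f_1, f_2, g_3):
  remainder -y - 1 ≠ 0; add g_4 = -y - 1 to the basis.

The other S-polynomials (S(f_2,g_3), S(f_1,g_4), S(f_2,g_4), S(g_3,g_4)) all reduce to 0 modulo the current basis, so we have a Gröbner basis.
Inter-reduce: drop elements whose leading term is divisible by another's, tail-reduce, and make monic.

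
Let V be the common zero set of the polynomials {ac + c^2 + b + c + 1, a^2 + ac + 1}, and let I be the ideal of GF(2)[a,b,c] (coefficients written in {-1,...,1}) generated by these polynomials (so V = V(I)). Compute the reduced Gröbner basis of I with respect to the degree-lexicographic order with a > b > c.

f_1 = ac + c^2 + b + c + 1, LT = ac.
f_2 = a^2 + ac + 1, LT = a^2.

S(f_1,f_2): lcm = a^2c. S = ab + ac + a + c.
  leading term ab: no divisor's leading term divides it; move ab to the remainder.
  leading term ac: subtract (1)·f_1 from ac + a + c → c^2 + a + b + 1
  leading term c^2: no divisor's leading term divides it; move c^2 to the remainder.
  leading term a: no divisor's leading term divides it; move a to the remainder.
  leading term b: no divisor's leading term divides it; move b to the remainder.
  leading term 1: no divisor's leading term divides it; move 1 to the remainder.
  remainder ab + c^2 + a + b + 1 ≠ 0; add g_3 = ab + c^2 + a + b + 1 to the basis.

S(f_1,g_3): lcm = abc. S = bc^2 + c^3 + ac + b^2 + b + c.
  leading term bc^2: no divisor's leading term divides it; move bc^2 to the remainder.
  leading term c^3: no divisor's leading term divides it; move c^3 to the remainder.
  leading term ac: subtract (1)·f_1 from ac + b^2 + b + c → b^2 + c^2 + 1
  leading term b^2: no divisor's leading term divides it; move b^2 to the remainder.
  leading term c^2: no divisor's leading term divides it; move c^2 to the remainder.
  leading term 1: no divisor's leading term divides it; move 1 to the remainder.
  remainder bc^2 + c^3 + b^2 + c^2 + 1 ≠ 0; add g_4 = bc^2 + c^3 + b^2 + c^2 + 1 to the basis.

The other S-polynomials (S(f_2,g_3), S(f_1,g_4), S(f_2,g_4), S(g_3,g_4)) all reduce to 0 modulo the current basis, so we have a Gröbner basis.

G = {bc^2 + c^3 + b^2 + c^2 + 1, a^2 + c^2 + b + c, ab + c^2 + a + b + 1, ac + c^2 + b + c + 1}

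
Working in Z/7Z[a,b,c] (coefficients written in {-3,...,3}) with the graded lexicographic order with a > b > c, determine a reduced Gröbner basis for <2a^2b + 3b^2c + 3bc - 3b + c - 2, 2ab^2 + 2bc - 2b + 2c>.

f_1 = 2a^2b + 3b^2c + 3bc - 3b + c - 2, LT = a^2b.
f_2 = 2ab^2 + 2bc - 2b + 2c, LT = ab^2.

S(f_1,f_2): lcm = a^2b^2. S = -2b^3c - abc - 2b^2c + ab - ac + 2b^2 - 3bc - b.
  leading term b^3c: no divisor's leading term divides it; move -2b^3c to the remainder.
  leading term abc: no divisor's leading term divides it; move -abc to the remainder.
  leading term b^2c: no divisor's leading term divides it; move -2b^2c to the remainder.
  leading term ab: no divisor's leading term divides it; move ab to the remainder.
  leading term ac: no divisor's leading term divides it; move -ac to the remainder.
  leading term b^2: no divisor's leading term divides it; move 2b^2 to the remainder.
  leading term bc: no divisor's leading term divides it; move -3bc to the remainder.
  leading term b: no divisor's leading term divides it; move -b to the remainder.
  remainder -2b^3c - abc - 2b^2c + ab - ac + 2b^2 - 3bc - b ≠ 0; add g_3 = -2b^3c - abc - 2b^2c + ab - ac + 2b^2 - 3bc - b to the basis.

S(f_1,g_3): lcm = a^2b^3c. S = -2b^4c^2 + 3a^3bc - a^2b^2c - 2b^3c^2 - 3a^3b + 3a^3c + a^2b^2 + 2a^2bc + 2b^3c - 3b^2c^2 + 3a^2b - b^2c.
  leading term b^4c^2: subtract (bc)·g_3 from -2b^4c^2 + 3a^3bc - a^2b^2c - 2b^3c^2 - 3a^3b + 3a^3c + a^2b^2 + 2a^2bc + 2b^3c - 3b^2c^2 + 3a^2b - b^2c → 3a^3bc - a^2b^2c + ab^2c^2 - 3a^3b + 3a^3c + a^2b^2 + 2a^2bc - ab^2c + abc^2 + 3a^2b
  leading term a^3bc: subtract (-2ac)·f_1 from 3a^3bc - a^2b^2c + ab^2c^2 - 3a^3b + 3a^3c + a^2b^2 + 2a^2bc - ab^2c + abc^2 + 3a^2b → -a^2b^2c - 3a^3b + 3a^3c + a^2b^2 + 2a^2bc - ab^2c + 3a^2b + abc + 2ac^2 + 3ac
  leading term a^2b^2c: subtract (3bc)·f_1 from -a^2b^2c - 3a^3b + 3a^3c + a^2b^2 + 2a^2bc - ab^2c + 3a^2b + abc + 2ac^2 + 3ac → -2b^3c^2 - 3a^3b + 3a^3c + a^2b^2 + 2a^2bc - ab^2c - 2b^2c^2 + 3a^2b + abc + 2ac^2 + 2b^2c - 3bc^2 + 3ac - bc
  leading term b^3c^2: subtract (c)·g_3 from -2b^3c^2 - 3a^3b + 3a^3c + a^2b^2 + 2a^2bc - ab^2c - 2b^2c^2 + 3a^2b + abc + 2ac^2 + 2b^2c - 3bc^2 + 3ac - bc → -3a^3b + 3a^3c + a^2b^2 + 2a^2bc - ab^2c + abc^2 + 3a^2b + 3ac^2 + 3ac
  leading term a^3b: subtract (2a)·f_1 from -3a^3b + 3a^3c + a^2b^2 + 2a^2bc - ab^2c + abc^2 + 3a^2b + 3ac^2 + 3ac → 3a^3c + a^2b^2 + 2a^2bc + abc^2 + 3a^2b + abc + 3ac^2 - ab + ac - 3a
  leading term a^3c: no divisor's leading term divides it; move 3a^3c to the remainder.
  leading term a^2b^2: subtract (-3b)·f_1 from a^2b^2 + 2a^2bc + abc^2 + 3a^2b + abc + 3ac^2 - ab + ac - 3a → 2a^2bc + abc^2 + 2b^3c + 3a^2b + abc + 3ac^2 + 2b^2c - ab + ac - 2b^2 + 3bc - 3a + b
  leading term a^2bc: subtract (c)·f_1 from 2a^2bc + abc^2 + 2b^3c + 3a^2b + abc + 3ac^2 + 2b^2c - ab + ac - 2b^2 + 3bc - 3a + b → abc^2 + 2b^3c - 3b^2c^2 + 3a^2b + abc + 3ac^2 + 2b^2c - 3bc^2 - ab + ac - 2b^2 - bc - c^2 - 3a + b + 2c
  leading term abc^2: no divisor's leading term divides it; move abc^2 to the remainder.
  leading term b^3c: subtract (-1)·g_3 from 2b^3c - 3b^2c^2 + 3a^2b + abc + 3ac^2 + 2b^2c - 3bc^2 - ab + ac - 2b^2 - bc - c^2 - 3a + b + 2c → -3b^2c^2 + 3a^2b + 3ac^2 - 3bc^2 + 3bc - c^2 - 3a + 2c
  leading term b^2c^2: no divisor's leading term divides it; move -3b^2c^2 to the remainder.
  leading term a^2b: subtract (-2)·f_1 from 3a^2b + 3ac^2 - 3bc^2 + 3bc - c^2 - 3a + 2c → 3ac^2 - b^2c - 3bc^2 + 2bc - c^2 - 3a + b - 3c + 3
  leading term ac^2: no divisor's leading term divides it; move 3ac^2 to the remainder.
  leading term b^2c: no divisor's leading term divides it; move -b^2c to the remainder.
  leading term bc^2: no divisor's leading term divides it; move -3bc^2 to the remainder.
  leading term bc: no divisor's leading term divides it; move 2bc to the remainder.
  leading term c^2: no divisor's leading term divides it; move -c^2 to the remainder.
  leading term a: no divisor's leading term divides it; move -3a to the remainder.
  leading term b: no divisor's leading term divides it; move b to the remainder.
  leading term c: no divisor's leading term divides it; move -3c to the remainder.
  leading term 1: no divisor's leading term divides it; move 3 to the remainder.
  remainder 3a^3c + abc^2 - 3b^2c^2 + 3ac^2 - b^2c - 3bc^2 + 2bc - c^2 - 3a + b - 3c + 3 ≠ 0; add g_4 = 3a^3c + abc^2 - 3b^2c^2 + 3ac^2 - b^2c - 3bc^2 + 2bc - c^2 - 3a + b - 3c + 3 to the basis.

S(f_2,g_3): lcm = ab^3c. S = 3a^2bc - ab^2c + b^2c^2 - 3a^2b + 3a^2c + ab^2 + 2abc - b^2c + bc^2 + 3ab.
  leading term a^2bc: subtract (-2c)·f_1 from 3a^2bc - ab^2c + b^2c^2 - 3a^2b + 3a^2c + ab^2 + 2abc - b^2c + bc^2 + 3ab → -ab^2c - 3a^2b + 3a^2c + ab^2 + 2abc - b^2c + 3ab + bc + 2c^2 + 3c
  leading term ab^2c: subtract (3c)·f_2 from -ab^2c - 3a^2b + 3a^2c + ab^2 + 2abc - b^2c + 3ab + bc + 2c^2 + 3c → -3a^2b + 3a^2c + ab^2 + 2abc - b^2c + bc^2 + 3ab + 3c^2 + 3c
  leading term a^2b: subtract (2)·f_1 from -3a^2b + 3a^2c + ab^2 + 2abc - b^2c + bc^2 + 3ab + 3c^2 + 3c → 3a^2c + ab^2 + 2abc + bc^2 + 3ab + bc + 3c^2 - b + c - 3
  leading term a^2c: no divisor's leading term divides it; move 3a^2c to the remainder.
  leading term ab^2: subtract (-3)·f_2 from ab^2 + 2abc + bc^2 + 3ab + bc + 3c^2 - b + c - 3 → 2abc + bc^2 + 3ab + 3c^2 - 3
  leading term abc: no divisor's leading term divides it; move 2abc to the remainder.
  leading term bc^2: no divisor's leading term divides it; move bc^2 to the remainder.
  leading term ab: no divisor's leading term divides it; move 3ab to the remainder.
  leading term c^2: no divisor's leading term divides it; move 3c^2 to the remainder.
  leading term 1: no divisor's leading term divides it; move -3 to the remainder.
  remainder 3a^2c + 2abc + bc^2 + 3ab + 3c^2 - 3 ≠ 0; add g_5 = 3a^2c + 2abc + bc^2 + 3ab + 3c^2 - 3 to the basis.

The other S-polynomials (S(f_1,g_4), S(f_2,g_4), S(g_3,g_4), S(f_1,g_5), S(f_2,g_5), S(g_3,g_5), S(g_4,g_5)) all reduce to 0 modulo the current basis, so we have a Gröbner basis.
Inter-reduce: drop elements whose leading term is divisible by another's, tail-reduce, and make monic.

G = {b^3c - 3abc + b^2c + 3ab - 3ac - b^2 - 2bc - 3b, a^2b - 2b^2c - 2bc + 2b - 3c - 1, a^2c + 3abc - 2bc^2 + ab + c^2 - 1, ab^2 + bc - b + c}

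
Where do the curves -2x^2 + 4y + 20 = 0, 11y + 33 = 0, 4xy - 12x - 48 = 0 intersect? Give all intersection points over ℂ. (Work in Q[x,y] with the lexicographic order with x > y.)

{(-2, -3)}

Compute a lex Gröbner basis by Buchberger's algorithm.
f_1 = -2x^2 + 4y + 20, LT = x^2.
f_2 = 11y + 33, LT = y.
f_3 = 4xy - 12x - 48, LT = xy.

S(f_1,f_3): lcm = x^2y. S = 3x^2 + 12x - 2y^2 - 10y.
  reduce S modulo (f_1, f_2, f_3):
  remainder 12x + 24 ≠ 0; add h_4 = 12x + 24 to the basis.

The other S-polynomials (S(f_1,f_2), S(f_2,f_3), S(f_1,h_4), S(f_2,h_4), S(f_3,h_4)) all reduce to 0 modulo the current basis, so we have a Gröbner basis.
Inter-reduce: drop elements whose leading term is divisible by another's, tail-reduce, and make monic.
Reduced Gröbner basis: {x + 2, y + 3}.

The lex basis is triangular: the last element involves only y. Solving y + 3 = 0 gives y ∈ {-3}; substituting each value into the earlier elements determines the remaining variables.
  y = -3: the earlier basis element becomes x + 2 = 0, giving x = -2 — point (-2, -3).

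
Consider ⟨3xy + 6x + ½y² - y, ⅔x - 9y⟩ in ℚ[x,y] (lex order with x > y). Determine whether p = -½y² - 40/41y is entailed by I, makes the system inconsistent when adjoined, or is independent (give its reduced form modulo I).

-½y² - 40/41y lies in I (it reduces to 0).

First compute the reduced Gröbner basis of I by Buchberger's algorithm.
f_1 = 3xy + 6x + ½y² - y, LT = xy.
f_2 = ⅔x - 9y, LT = x.

S(f_1,f_2): lcm = xy. S = 2x + 41/3y² - ⅓y.
  reduce S modulo (f_1, f_2):
  remainder 41/3y² + 80/3y ≠ 0; add h_3 = 41/3y² + 80/3y to the basis.

The other S-polynomials (S(f_1,h_3), S(f_2,h_3)) all reduce to 0 modulo the current basis, so we have a Gröbner basis.
Inter-reduce: drop elements whose leading term is divisible by another's, tail-reduce, and make monic.
Reduced Gröbner basis: {x - 27/2y, y² + 80/41y}.
Label its elements g_1 = x - 27/2y, g_2 = y² + 80/41y.

Reduce p = -½y² - 40/41y modulo G:
  leading term y²: subtract (-½)·g_2 from -½y² - 40/41y → 0
  normal form = 0.
Since the normal form is 0, p ∈ I.

Ideal membership is decidable via reduction modulo a Gröbner basis.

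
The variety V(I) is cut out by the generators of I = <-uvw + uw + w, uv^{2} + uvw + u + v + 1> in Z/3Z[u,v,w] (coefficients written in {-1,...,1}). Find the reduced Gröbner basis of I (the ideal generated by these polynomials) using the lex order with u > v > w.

f_1 = -uvw + uw + w, LT = uvw.
f_2 = uv^{2} + uvw + u + v + 1, LT = uv^{2}.

S(f_1,f_2): lcm = uv^{2}w. S = -uvw^{2} - uvw - uw + vw - w.
  leading term uvw^{2}: subtract (w)·f_1 from -uvw^{2} - uvw - uw + vw - w → -uvw - uw^{2} - uw + vw - w^{2} - w
  leading term uvw: subtract (1)·f_1 from -uvw - uw^{2} - uw + vw - w^{2} - w → -uw^{2} + uw + vw - w^{2} + w
  leading term uw^{2}: no divisor's leading term divides it; move -uw^{2} to the remainder.
  leading term uw: no divisor's leading term divides it; move uw to the remainder.
  leading term vw: no divisor's leading term divides it; move vw to the remainder.
  leading term w^{2}: no divisor's leading term divides it; move -w^{2} to the remainder.
  leading term w: no divisor's leading term divides it; move w to the remainder.
  remainder -uw^{2} + uw + vw - w^{2} + w ≠ 0; add g_3 = -uw^{2} + uw + vw - w^{2} + w to the basis.

S(f_1,g_3): lcm = uvw^{2}. S = uvw - uw^{2} + v^{2}w - vw^{2} + vw - w^{2}.
  leading term uvw: subtract (-1)·f_1 from uvw - uw^{2} + v^{2}w - vw^{2} + vw - w^{2} → -uw^{2} + uw + v^{2}w - vw^{2} + vw - w^{2} + w
  leading term uw^{2}: subtract (1)·g_3 from -uw^{2} + uw + v^{2}w - vw^{2} + vw - w^{2} + w → v^{2}w - vw^{2}
  leading term v^{2}w: no divisor's leading term divides it; move v^{2}w to the remainder.
  leading term vw^{2}: no divisor's leading term divides it; move -vw^{2} to the remainder.
  remainder v^{2}w - vw^{2} ≠ 0; add g_4 = v^{2}w - vw^{2} to the basis.

The other S-polynomials (S(f_2,g_3), S(f_1,g_4), S(f_2,g_4), S(g_3,g_4)) all reduce to 0 modulo the current basis, so we have a Gröbner basis.

G = {uv^{2} + uw + u + v + w + 1, uvw - uw - w, uw^{2} - uw - vw + w^{2} - w, v^{2}w - vw^{2}}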